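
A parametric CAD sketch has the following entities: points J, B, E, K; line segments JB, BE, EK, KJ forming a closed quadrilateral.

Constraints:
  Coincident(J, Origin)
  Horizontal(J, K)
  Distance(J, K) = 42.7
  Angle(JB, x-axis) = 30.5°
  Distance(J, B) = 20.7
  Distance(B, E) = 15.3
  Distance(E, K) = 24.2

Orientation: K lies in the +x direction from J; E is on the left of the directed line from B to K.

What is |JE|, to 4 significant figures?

35.88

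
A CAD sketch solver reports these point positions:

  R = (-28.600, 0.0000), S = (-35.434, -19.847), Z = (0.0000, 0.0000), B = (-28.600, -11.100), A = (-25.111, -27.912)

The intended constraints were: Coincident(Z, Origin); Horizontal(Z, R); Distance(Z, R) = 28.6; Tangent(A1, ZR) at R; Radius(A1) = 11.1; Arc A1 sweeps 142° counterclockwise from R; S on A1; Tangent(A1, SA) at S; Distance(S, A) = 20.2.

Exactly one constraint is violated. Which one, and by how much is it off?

Distance(S, A) = 20.2 — off by 7.10.

Z = (0.00, 0.00) ✓; Z.y = 0.00, R.y = 0.00 ✓; |ZR| = 28.60 ✓; ∠(BR, RZ) = 90.00° ✓; |BR| = 11.10 ✓; bearing(B→S) − bearing(B→R) = 142.0° ✓; |BS| = 11.10 ✓; ∠(BS, SA) = 90.00° ✓; |SA| = 13.10 ✗.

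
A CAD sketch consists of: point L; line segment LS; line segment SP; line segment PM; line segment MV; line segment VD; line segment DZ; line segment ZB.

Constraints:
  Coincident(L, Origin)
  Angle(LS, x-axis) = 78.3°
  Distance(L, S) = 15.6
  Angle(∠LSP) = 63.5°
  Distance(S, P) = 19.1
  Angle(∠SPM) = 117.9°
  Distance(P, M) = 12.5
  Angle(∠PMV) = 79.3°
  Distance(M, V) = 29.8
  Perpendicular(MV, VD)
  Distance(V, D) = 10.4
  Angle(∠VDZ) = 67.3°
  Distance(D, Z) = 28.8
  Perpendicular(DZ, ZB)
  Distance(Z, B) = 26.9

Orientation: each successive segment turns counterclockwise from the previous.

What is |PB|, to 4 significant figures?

39.46

L is at the origin; LS runs at 78.3° with length 15.6, so S = (3.163, 15.28). ∠LSP = 63.5° gives SP at -165.2° from the x-axis; with |SP| = 19.1, P = (-15.30, 10.40). ∠SPM = 117.9° gives PM at -103.1° from the x-axis; with |PM| = 12.5, M = (-18.14, -1.778). ∠PMV = 79.3° gives MV at -2.400° from the x-axis; with |MV| = 29.8, V = (11.64, -3.026). MV is perpendicular to VD, so VD runs at 87.60°; with |VD| = 10.4, D = (12.07, 7.365). ∠VDZ = 67.3° gives DZ at -159.7° from the x-axis; with |DZ| = 28.8, Z = (-14.94, -2.627). The perpendicularity gives ZB at right angles to DZ, so ZB runs at -69.70°; with |ZB| = 26.9, B = (-5.605, -27.86). Then |PB| = |B − P| = 39.46.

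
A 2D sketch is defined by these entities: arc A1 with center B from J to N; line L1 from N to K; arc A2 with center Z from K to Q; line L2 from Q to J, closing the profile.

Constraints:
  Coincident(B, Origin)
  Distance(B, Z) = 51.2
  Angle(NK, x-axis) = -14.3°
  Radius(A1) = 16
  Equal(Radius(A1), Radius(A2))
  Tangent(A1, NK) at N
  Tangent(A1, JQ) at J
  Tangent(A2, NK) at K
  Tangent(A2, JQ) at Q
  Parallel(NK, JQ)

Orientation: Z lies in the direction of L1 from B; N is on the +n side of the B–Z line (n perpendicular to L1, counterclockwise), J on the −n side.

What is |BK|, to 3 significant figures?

53.6

The slot axis is L1's direction at -14.3°, so u = (cos -14.3°, sin -14.3°) = (0.969, -0.247) and n = (−sin -14.3°, cos -14.3°) = (0.247, 0.969). B is at the origin and Z lies 51.2 along u from B, so Z = 51.2·u = (49.6, -12.6). Tangency of A1 to both parallel lines with radius 16.0 puts N and J at B ± 16.0·n: N = (3.95, 15.5), J = (-3.95, -15.5). Equal radii place K and Q the same way about Z: K = Z + 16.0·n = (53.6, 2.86), Q = Z − 16.0·n = (45.7, -28.2). Then |BK| = |K − B| = 53.6.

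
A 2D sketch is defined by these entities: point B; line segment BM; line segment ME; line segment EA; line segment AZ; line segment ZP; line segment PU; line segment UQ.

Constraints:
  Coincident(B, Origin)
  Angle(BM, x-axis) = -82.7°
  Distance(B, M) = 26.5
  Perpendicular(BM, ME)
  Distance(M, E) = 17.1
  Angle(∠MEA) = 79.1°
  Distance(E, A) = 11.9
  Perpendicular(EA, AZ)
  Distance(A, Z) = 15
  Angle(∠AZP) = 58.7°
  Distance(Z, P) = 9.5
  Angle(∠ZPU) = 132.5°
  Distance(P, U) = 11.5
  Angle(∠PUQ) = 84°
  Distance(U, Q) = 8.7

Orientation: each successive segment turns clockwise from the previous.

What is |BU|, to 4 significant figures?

30.60

B is at the origin; BM runs at -82.7° with length 26.5, so M = (3.367, -26.29). The perpendicularity gives ME at right angles to BM, so ME runs at -172.7°; with |ME| = 17.1, E = (-13.59, -28.46). ∠MEA = 79.1° gives EA at 86.40° from the x-axis; with |EA| = 11.9, A = (-12.85, -16.58). The perpendicularity gives AZ at right angles to EA, so AZ runs at -3.600°; with |AZ| = 15.0, Z = (2.123, -17.52). ∠AZP = 58.7° gives ZP at -124.9° from the x-axis; with |ZP| = 9.5, P = (-3.312, -25.31). ∠ZPU = 132.5° gives PU at -172.4° from the x-axis; with |PU| = 11.5, U = (-14.71, -26.84). Then |BU| = |U − B| = 30.60.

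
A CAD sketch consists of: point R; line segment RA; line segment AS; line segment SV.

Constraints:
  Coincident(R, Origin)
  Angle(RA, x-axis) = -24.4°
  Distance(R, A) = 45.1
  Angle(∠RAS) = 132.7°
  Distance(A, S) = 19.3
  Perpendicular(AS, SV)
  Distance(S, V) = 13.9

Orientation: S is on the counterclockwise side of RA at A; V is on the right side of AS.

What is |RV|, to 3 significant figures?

68.6

R is at the origin; RA runs at -24.4° with length 45.1, so A = 45.1·(cos -24.4°, sin -24.4°) = (41.1, -18.6). ∠RAS = 132.7°, so AS runs at -24.4° + (180° − 132.7°) = 22.9° from the x-axis; with |AS| = 19.3, S = A + 19.3·(cos 22.9°, sin 22.9°) = (58.9, -11.1). The perpendicularity gives SV at right angles to AS; with |SV| = 13.9 on the right of AS, V = S + 13.9·(0.389, -0.921) = (64.3, -23.9). Then |RV| = |V − R| = 68.6.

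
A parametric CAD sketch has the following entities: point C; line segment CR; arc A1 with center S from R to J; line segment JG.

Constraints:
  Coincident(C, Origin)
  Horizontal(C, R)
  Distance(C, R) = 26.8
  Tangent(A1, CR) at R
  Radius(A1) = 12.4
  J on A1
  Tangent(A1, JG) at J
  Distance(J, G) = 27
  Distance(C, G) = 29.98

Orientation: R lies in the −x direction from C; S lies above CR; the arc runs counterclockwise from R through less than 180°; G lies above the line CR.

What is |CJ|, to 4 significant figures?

17.20

C is at the origin; CR is horizontal with |CR| = 26.8 and R on the −x side, so R = (-26.80, 0.000). Since A1 is tangent to CR there, SR ⟂ CR, so S = R + (0, 12.4) = (-26.80, 12.40). Since SJ ⟂ JG (tangency), |SG| = √(12.4² + 27.0²) = 29.71 regardless of where J sits on A1. So G lies on both circle(C, 29.98) and circle(S, 29.71); the above-CR intersection is G = (-2.755, 29.85). J is the foot of the tangent from G: J = (-15.99, 6.321).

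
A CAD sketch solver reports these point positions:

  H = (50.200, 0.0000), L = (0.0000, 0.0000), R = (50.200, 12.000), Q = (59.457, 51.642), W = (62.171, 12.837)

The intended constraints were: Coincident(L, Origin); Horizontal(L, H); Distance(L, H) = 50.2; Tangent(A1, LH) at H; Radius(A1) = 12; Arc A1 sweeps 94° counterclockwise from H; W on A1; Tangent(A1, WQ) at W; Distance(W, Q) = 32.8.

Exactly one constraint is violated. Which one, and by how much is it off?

Distance(W, Q) = 32.8 — off by 6.10.

L = (0.00, 0.00) ✓; L.y = 0.00, H.y = 0.00 ✓; |LH| = 50.20 ✓; ∠(RH, HL) = 90.00° ✓; |RH| = 12.00 ✓; bearing(R→W) − bearing(R→H) = 94.00° ✓; |RW| = 12.00 ✓; ∠(RW, WQ) = 90.00° ✓; |WQ| = 38.90 ✗.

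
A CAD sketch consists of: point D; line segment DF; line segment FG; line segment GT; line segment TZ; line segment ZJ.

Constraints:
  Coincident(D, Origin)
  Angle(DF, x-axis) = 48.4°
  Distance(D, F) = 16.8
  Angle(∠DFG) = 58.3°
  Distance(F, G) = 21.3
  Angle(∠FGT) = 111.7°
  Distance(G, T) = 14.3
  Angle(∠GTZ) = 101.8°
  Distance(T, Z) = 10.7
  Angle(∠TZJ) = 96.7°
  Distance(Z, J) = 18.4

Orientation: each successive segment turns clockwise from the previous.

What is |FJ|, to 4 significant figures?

7.740

D is at the origin; DF runs at 48.4° with length 16.8, so F = (11.15, 12.56). ∠DFG = 58.3° gives FG at -73.30° from the x-axis; with |FG| = 21.3, G = (17.27, -7.839). ∠FGT = 111.7° gives GT at -141.6° from the x-axis; with |GT| = 14.3, T = (6.068, -16.72). ∠GTZ = 101.8° gives TZ at 140.2° from the x-axis; with |TZ| = 10.7, Z = (-2.153, -9.872). ∠TZJ = 96.7° gives ZJ at 56.90° from the x-axis; with |ZJ| = 18.4, J = (7.896, 5.542). Then |FJ| = |J − F| = 7.740.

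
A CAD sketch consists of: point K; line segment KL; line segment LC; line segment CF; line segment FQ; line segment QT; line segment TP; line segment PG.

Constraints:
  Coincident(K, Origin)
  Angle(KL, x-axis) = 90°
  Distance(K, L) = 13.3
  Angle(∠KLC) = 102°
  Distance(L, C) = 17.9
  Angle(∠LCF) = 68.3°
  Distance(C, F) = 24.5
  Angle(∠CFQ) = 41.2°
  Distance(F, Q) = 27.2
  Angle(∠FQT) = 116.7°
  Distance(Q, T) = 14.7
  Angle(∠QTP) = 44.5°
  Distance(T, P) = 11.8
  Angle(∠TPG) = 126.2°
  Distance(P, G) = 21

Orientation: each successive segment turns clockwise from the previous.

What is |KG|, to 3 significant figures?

4.47

∠QTP = 44.5° gives TP at -77.3° from the x-axis; with |TP| = 11.8, P = (9.51, 17.0). ∠TPG = 126.2° gives PG at -131° from the x-axis; with |PG| = 21.0, G = (-4.30, 1.22). Then |KG| = |G − K| = 4.47.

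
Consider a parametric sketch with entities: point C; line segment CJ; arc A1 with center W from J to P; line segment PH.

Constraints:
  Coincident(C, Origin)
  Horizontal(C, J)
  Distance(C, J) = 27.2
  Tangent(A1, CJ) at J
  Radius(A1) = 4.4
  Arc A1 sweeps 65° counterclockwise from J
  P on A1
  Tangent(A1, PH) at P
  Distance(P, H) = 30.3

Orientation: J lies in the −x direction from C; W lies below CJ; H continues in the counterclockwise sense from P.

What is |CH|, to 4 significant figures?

53.25

C is at the origin; CJ is horizontal with |CJ| = 27.2 and J on the −x side, so J = (-27.20, 0.000). The tangent condition forces WJ to be normal to CJ, so W = J + (0, -4.4) = (-27.20, -4.400). On A1, J sits at bearing 90° from W; a 65° counterclockwise sweep puts P at bearing 155°, so P = W + 4.4·(cos 155°, sin 155°) = (-31.19, -2.540). Since A1 is tangent to PH there, WP ⟂ PH, so PH runs along (−sin 155°, cos 155°); with |PH| = 30.3, H = (-43.99, -30.00). Then |CH| = |H − C| = 53.25.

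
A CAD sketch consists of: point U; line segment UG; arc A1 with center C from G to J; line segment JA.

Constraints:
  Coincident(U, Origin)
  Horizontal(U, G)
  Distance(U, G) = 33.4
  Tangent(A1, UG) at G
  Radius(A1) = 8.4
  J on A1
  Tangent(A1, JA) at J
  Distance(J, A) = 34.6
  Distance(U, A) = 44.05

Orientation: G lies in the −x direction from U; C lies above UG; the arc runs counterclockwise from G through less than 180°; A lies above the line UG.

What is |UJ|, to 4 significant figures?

26.04

U is at the origin; U and G share the same y with |UG| = 33.4 and G on the −x side, so G = (-33.40, 0.000). A1 meets UG tangentially, so CG is at right angles to UG, so C = G + (0, 8.4) = (-33.40, 8.400). Since CJ ⟂ JA (tangency), |CA| = √(8.4² + 34.6²) = 35.61 regardless of where J sits on A1. So A lies on both circle(U, 44.05) and circle(C, 35.61); the above-UG intersection is A = (-17.68, 40.35). J is the foot of the tangent from A: J = (-25.20, 6.574).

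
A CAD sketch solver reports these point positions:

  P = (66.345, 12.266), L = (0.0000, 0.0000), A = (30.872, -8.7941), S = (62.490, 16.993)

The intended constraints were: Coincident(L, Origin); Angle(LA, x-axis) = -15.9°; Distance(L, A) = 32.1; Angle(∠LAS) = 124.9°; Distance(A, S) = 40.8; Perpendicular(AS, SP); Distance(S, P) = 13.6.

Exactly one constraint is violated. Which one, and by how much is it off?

Distance(S, P) = 13.6 — off by 7.50.

L = (0.00, 0.00) ✓; LA at -15.90° ✓; |LA| = 32.10 ✓; ∠LAS = 124.9° ✓; |AS| = 40.80 ✓; ∠(AS, SP) = 90.00° ✓; |SP| = 6.100 ✗.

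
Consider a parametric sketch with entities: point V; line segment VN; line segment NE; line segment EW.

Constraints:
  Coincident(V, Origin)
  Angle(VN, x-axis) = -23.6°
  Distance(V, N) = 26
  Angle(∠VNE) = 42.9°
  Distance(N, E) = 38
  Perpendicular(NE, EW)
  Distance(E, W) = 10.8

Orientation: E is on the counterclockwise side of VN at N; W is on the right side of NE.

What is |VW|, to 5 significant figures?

34.226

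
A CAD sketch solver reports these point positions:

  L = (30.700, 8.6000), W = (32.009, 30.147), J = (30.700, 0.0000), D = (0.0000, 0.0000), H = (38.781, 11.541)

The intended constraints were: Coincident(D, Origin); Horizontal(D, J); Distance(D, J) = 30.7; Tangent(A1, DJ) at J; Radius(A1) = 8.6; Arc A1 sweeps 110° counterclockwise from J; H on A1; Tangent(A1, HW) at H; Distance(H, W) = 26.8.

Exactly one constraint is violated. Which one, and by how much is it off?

Distance(H, W) = 26.8 — off by 7.00.

D = (0.00, 0.00) ✓; D.y = 0.00, J.y = 0.00 ✓; |DJ| = 30.70 ✓; ∠(LJ, JD) = 90.00° ✓; |LJ| = 8.600 ✓; bearing(L→H) − bearing(L→J) = 110.0° ✓; |LH| = 8.600 ✓; ∠(LH, HW) = 90.00° ✓; |HW| = 19.80 ✗.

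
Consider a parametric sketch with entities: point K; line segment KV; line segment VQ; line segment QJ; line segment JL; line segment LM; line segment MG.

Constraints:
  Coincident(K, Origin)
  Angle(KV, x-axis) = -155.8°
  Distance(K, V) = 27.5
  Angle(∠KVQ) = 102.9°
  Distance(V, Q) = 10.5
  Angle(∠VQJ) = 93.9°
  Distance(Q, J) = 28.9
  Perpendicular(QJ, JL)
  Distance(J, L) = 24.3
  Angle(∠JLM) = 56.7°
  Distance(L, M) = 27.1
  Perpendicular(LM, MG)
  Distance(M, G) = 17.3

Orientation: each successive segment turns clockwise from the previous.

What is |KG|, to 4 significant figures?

25.45

K is at the origin; KV runs at -155.8° with length 27.5, so V = (-25.08, -11.27). ∠KVQ = 102.9° gives VQ at 127.1° from the x-axis; with |VQ| = 10.5, Q = (-31.42, -2.898). ∠VQJ = 93.9° gives QJ at 41.00° from the x-axis; with |QJ| = 28.9, J = (-9.606, 16.06). QJ is perpendicular to JL, so JL runs at -49.00°; with |JL| = 24.3, L = (6.336, -2.278). ∠JLM = 56.7° gives LM at -172.3° from the x-axis; with |LM| = 27.1, M = (-20.52, -5.909). LM is perpendicular to MG, so MG runs at 97.70°; with |MG| = 17.3, G = (-22.84, 11.24). Then |KG| = |G − K| = 25.45.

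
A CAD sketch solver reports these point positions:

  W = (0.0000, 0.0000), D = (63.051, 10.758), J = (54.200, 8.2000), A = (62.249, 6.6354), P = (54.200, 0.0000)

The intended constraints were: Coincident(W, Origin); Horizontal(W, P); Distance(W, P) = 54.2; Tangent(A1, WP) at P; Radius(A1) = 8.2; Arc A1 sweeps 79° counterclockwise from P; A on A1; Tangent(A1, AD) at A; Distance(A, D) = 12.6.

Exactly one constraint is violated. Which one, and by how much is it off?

Distance(A, D) = 12.6 — off by 8.40.

W = (0.00, 0.00) ✓; W.y = 0.00, P.y = 0.00 ✓; |WP| = 54.20 ✓; ∠(JP, PW) = 90.00° ✓; |JP| = 8.200 ✓; bearing(J→A) − bearing(J→P) = 79.00° ✓; |JA| = 8.200 ✓; ∠(JA, AD) = 90.01° ✓; |AD| = 4.200 ✗.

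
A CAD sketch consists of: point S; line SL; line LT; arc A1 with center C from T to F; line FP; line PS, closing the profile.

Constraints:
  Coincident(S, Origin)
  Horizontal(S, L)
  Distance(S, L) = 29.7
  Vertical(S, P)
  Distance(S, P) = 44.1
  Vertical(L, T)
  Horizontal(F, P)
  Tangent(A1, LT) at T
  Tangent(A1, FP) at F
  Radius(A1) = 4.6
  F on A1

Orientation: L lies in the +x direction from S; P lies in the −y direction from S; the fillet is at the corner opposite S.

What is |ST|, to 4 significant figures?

49.42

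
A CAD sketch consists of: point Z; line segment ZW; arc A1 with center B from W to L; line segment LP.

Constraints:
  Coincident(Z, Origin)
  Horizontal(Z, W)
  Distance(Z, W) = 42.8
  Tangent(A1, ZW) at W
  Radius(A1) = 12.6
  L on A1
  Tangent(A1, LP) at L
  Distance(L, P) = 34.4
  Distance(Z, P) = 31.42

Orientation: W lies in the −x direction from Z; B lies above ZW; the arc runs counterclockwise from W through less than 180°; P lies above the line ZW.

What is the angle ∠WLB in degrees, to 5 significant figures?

66.068°

Checks: |BL| = 12.60 ✓; ∠(BL, LP) = 90.00° ✓; |LP| = 34.40 ✓; |ZP| = 31.42 ✓.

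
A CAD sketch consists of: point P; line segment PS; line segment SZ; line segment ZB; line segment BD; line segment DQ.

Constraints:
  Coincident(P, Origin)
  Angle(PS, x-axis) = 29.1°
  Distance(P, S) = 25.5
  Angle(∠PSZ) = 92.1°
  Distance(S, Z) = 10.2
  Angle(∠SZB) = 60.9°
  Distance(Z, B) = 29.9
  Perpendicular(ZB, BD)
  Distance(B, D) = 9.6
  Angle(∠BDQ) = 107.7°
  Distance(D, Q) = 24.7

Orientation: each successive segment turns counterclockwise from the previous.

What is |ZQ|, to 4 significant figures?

18.26

The perpendicularity gives BD at right angles to ZB, so BD runs at -33.90°; with |BD| = 9.6, D = (8.942, -8.682). ∠BDQ = 107.7° gives DQ at 38.40° from the x-axis; with |DQ| = 24.7, Q = (28.30, 6.660). Then |ZQ| = |Q − Z| = 18.26.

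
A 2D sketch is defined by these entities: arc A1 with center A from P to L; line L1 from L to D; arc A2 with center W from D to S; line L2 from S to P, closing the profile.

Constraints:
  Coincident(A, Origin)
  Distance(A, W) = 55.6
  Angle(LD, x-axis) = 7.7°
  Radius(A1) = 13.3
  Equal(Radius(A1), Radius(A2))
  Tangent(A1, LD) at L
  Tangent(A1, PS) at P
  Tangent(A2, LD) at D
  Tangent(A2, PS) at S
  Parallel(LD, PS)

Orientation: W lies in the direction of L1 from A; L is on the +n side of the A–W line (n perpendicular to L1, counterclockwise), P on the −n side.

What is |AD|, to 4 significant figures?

57.17

The slot axis is L1's direction at 7.7°, so u = (cos 7.7°, sin 7.7°) = (0.9910, 0.1340) and n = (−sin 7.7°, cos 7.7°) = (-0.1340, 0.9910). A is at the origin and W lies 55.6 along u from A, so W = 55.6·u = (55.10, 7.450). Tangency of A1 to both parallel lines with radius 13.3 puts L and P at A ± 13.3·n: L = (-1.782, 13.18), P = (1.782, -13.18). Equal radii place D and S the same way about W: D = W + 13.3·n = (53.32, 20.63), S = W − 13.3·n = (56.88, -5.730). Then |AD| = |D − A| = 57.17.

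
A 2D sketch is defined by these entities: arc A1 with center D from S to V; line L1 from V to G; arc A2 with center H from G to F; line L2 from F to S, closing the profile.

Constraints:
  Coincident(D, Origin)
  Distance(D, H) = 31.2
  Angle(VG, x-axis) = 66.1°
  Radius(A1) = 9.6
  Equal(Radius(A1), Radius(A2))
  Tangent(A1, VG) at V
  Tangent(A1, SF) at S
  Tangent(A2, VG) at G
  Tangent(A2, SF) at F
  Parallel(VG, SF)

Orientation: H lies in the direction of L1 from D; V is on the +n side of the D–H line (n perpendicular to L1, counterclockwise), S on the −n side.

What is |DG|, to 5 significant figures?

32.644

The slot axis is L1's direction at 66.1°, so u = (cos 66.1°, sin 66.1°) = (0.40514, 0.91425) and n = (−sin 66.1°, cos 66.1°) = (-0.91425, 0.40514). D is at the origin and H lies 31.2 along u from D, so H = 31.2·u = (12.640, 28.525). Tangency of A1 to both parallel lines with radius 9.6 puts V and S at D ± 9.6·n: V = (-8.7768, 3.8894), S = (8.7768, -3.8894). Equal radii place G and F the same way about H: G = H + 9.6·n = (3.8636, 32.414), F = H − 9.6·n = (21.417, 24.635). Then |DG| = |G − D| = 32.644.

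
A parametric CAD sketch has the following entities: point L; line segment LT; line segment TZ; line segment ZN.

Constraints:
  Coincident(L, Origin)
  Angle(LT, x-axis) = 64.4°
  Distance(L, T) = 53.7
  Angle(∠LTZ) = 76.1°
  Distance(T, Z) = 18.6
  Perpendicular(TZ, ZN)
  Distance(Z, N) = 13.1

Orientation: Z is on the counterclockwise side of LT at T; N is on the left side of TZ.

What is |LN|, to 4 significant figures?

39.44

∠LTZ = 76.1°, so TZ runs at 64.4° + (180° − 76.1°) = 168.3° from the x-axis; with |TZ| = 18.6, Z = T + 18.6·(cos 168.3°, sin 168.3°) = (4.989, 52.20). TZ ⟂ ZN; with |ZN| = 13.1 on the left of TZ, N = Z + 13.1·(-0.2028, -0.9792) = (2.333, 39.37). Then |LN| = |N − L| = 39.44.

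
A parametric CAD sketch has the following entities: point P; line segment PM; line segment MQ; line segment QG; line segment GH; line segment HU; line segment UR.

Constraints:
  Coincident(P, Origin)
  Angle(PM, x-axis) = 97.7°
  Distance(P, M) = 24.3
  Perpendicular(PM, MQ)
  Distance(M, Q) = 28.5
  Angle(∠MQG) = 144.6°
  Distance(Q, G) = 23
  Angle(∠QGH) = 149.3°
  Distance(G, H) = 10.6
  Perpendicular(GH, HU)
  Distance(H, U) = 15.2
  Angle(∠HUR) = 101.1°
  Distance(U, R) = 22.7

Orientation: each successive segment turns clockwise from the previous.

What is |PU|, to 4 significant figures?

37.96

P is at the origin; PM runs at 97.7° with length 24.3, so M = (-3.256, 24.08). The perpendicularity gives MQ at right angles to PM, so MQ runs at 7.700°; with |MQ| = 28.5, Q = (24.99, 27.90). ∠MQG = 144.6° gives QG at -27.70° from the x-axis; with |QG| = 23.0, G = (45.35, 17.21). ∠QGH = 149.3° gives GH at -58.40° from the x-axis; with |GH| = 10.6, H = (50.91, 8.180). GH ⟂ HU, so HU runs at -148.4°; with |HU| = 15.2, U = (37.96, 0.2152). Then |PU| = |U − P| = 37.96.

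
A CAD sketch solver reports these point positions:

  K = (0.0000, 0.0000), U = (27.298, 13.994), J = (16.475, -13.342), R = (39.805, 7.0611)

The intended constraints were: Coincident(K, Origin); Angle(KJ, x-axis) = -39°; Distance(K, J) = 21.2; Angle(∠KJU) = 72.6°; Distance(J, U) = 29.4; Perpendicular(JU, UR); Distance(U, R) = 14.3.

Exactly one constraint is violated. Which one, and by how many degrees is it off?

Perpendicular(JU, UR) — off by 7.40°.

K = (0.00, 0.00) ✓; KJ at -39.00° ✓; |KJ| = 21.20 ✓; ∠KJU = 72.60° ✓; |JU| = 29.40 ✓; ∠(JU, UR) = 97.40° ✗; |UR| = 14.30 ✓.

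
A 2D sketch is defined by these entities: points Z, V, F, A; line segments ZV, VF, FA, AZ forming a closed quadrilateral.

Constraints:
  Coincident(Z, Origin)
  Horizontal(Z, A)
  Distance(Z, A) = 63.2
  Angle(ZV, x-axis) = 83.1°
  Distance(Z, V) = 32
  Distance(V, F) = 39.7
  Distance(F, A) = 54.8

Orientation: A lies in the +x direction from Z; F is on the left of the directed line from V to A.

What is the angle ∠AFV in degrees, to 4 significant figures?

89.38°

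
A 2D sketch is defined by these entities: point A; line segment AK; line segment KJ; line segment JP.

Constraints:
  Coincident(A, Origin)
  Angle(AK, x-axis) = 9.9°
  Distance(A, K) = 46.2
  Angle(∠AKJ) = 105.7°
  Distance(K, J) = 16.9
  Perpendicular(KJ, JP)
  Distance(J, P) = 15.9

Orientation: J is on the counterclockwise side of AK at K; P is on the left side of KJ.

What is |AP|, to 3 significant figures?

41.0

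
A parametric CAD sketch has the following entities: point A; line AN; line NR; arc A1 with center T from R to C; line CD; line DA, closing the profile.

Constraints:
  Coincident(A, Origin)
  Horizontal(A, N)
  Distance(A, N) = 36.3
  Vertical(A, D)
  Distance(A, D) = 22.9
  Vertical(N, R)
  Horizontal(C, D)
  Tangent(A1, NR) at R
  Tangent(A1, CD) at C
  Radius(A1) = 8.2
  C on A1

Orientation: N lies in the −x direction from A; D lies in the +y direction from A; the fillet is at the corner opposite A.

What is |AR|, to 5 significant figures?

39.164

A is at the origin; A and N share the same y with |AN| = 36.3 and N on the −x side, so N = (-36.300, 0.0000). AD is vertical with |AD| = 22.9 and D on the +y side, so D = (0.0000, 22.900). The virtual corner opposite A is at (-36.300, 22.900). Tangency of A1 to NR means the radius TR is perpendicular to NR and A1 meets CD tangentially, so TC is at right angles to CD, with radius 8.2, so the center T sits 8.2 in from both sides at T = (-28.100, 14.700). That places the tangent points at R = (-36.300, 14.700) on NR and C = (-28.100, 22.900) on CD. Then |AR| = |R − A| = 39.164.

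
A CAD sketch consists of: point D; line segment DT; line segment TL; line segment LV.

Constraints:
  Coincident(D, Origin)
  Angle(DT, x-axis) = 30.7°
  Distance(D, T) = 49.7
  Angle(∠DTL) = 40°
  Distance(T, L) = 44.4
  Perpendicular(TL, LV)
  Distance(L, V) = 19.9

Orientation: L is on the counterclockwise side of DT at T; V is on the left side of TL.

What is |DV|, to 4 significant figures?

13.61

D is at the origin; DT runs at 30.7° with length 49.7, so T = 49.7·(cos 30.7°, sin 30.7°) = (42.73, 25.37). ∠DTL = 40.0°, so TL runs at 30.7° + (180° − 40.0°) = 170.7° from the x-axis; with |TL| = 44.4, L = T + 44.4·(cos 170.7°, sin 170.7°) = (-1.082, 32.55). TL ⟂ LV; with |LV| = 19.9 on the left of TL, V = L + 19.9·(-0.1616, -0.9869) = (-4.298, 12.91). Then |DV| = |V − D| = 13.61.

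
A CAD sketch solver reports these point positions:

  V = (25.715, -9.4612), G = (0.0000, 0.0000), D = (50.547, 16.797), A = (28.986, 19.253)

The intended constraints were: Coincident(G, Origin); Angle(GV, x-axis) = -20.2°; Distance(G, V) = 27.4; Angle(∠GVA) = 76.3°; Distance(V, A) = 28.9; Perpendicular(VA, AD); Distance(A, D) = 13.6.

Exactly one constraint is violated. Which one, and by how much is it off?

Distance(A, D) = 13.6 — off by 8.10.

G = (0.00, 0.00) ✓; GV at -20.20° ✓; |GV| = 27.40 ✓; ∠GVA = 76.30° ✓; |VA| = 28.90 ✓; ∠(VA, AD) = 90.00° ✓; |AD| = 21.70 ✗.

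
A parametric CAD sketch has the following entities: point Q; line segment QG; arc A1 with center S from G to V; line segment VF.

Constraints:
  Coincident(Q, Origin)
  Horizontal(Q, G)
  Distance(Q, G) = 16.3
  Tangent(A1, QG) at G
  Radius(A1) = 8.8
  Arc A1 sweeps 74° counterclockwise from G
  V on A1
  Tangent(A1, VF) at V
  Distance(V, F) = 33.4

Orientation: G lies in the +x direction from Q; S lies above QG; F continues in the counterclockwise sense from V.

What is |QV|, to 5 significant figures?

25.567

Since A1 is tangent to QG there, SG ⟂ QG, so S = G + (0, 8.8) = (16.300, 8.8000). On A1, G sits at bearing -90° from S; a 74° counterclockwise sweep puts V at bearing -16°, so V = S + 8.8·(cos -16°, sin -16°) = (24.759, 6.3744). Then |QV| = |V − Q| = 25.567.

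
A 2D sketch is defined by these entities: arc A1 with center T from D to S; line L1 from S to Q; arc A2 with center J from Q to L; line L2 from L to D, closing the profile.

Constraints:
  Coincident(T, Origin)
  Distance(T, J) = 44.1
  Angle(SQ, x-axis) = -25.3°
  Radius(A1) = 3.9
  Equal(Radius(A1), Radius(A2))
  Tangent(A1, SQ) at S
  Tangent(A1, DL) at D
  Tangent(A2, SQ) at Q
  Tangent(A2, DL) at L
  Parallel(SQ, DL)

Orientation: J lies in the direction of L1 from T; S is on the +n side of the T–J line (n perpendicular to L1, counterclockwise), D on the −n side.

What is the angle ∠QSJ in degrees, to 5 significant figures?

5.0538°

Tangency of A1 to both parallel lines with radius 3.9 puts S and D at T ± 3.9·n: S = (1.6667, 3.5259), D = (-1.6667, -3.5259). Equal radii place Q and L the same way about J: Q = J + 3.9·n = (41.537, -15.321), L = J − 3.9·n = (38.203, -22.372). Then cos ∠QSJ = SQ·SJ / (|SQ||SJ|), giving 5.0538°.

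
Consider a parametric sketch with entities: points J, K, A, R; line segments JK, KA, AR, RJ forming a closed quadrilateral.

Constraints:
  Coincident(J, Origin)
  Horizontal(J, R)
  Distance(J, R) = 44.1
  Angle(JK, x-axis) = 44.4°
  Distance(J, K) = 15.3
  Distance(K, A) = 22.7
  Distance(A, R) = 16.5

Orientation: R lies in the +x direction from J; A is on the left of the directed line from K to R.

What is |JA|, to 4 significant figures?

35.86

J is at the origin; JR is horizontal with |JR| = 44.1 and R in +x, so R = (44.1, 0). JK runs at 44.4° with |JK| = 15.3, so K = (10.93, 10.70). A is determined by |KA| = 22.7 and |AR| = 16.5 together: it lies at the intersection of circle(K, 22.7) and circle(R, 16.5). With |KR| = 34.85, the foot of the radical line on KR is 20.91 from K and the perpendicular offset is √(22.7² − 20.91²) = 8.828. Taking the left-of-KR solution: A = (33.55, 12.68).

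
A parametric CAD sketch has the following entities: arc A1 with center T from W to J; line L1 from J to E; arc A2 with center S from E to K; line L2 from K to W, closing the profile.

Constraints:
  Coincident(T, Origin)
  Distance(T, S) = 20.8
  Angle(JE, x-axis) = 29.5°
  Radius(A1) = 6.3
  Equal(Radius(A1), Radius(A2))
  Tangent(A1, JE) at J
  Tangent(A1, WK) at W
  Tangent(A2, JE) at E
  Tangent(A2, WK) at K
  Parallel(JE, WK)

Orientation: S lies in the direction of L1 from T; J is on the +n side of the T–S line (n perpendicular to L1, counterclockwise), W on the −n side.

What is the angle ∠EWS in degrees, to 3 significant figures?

14.4°

Tangency of A1 to both parallel lines with radius 6.3 puts J and W at T ± 6.3·n: J = (-3.10, 5.48), W = (3.10, -5.48). Equal radii place E and K the same way about S: E = S + 6.3·n = (15.0, 15.7), K = S − 6.3·n = (21.2, 4.76). Then cos ∠EWS = WE·WS / (|WE||WS|), giving 14.4°.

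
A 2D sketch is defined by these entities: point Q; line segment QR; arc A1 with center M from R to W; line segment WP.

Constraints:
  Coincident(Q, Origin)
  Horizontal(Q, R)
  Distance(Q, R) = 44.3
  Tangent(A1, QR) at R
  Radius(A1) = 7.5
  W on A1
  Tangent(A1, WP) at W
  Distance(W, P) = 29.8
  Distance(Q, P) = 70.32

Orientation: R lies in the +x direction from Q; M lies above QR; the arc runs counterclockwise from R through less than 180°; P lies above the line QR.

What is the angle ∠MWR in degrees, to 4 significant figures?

56.07°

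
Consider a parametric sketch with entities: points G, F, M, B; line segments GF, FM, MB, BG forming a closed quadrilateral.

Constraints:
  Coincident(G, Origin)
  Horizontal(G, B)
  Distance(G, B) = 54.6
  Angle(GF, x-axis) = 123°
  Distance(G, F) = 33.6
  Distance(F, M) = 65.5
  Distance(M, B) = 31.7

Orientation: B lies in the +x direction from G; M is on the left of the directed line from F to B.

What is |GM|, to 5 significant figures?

56.322

G is at the origin; G and B share the same y with |GB| = 54.6 and B in +x, so B = (54.6, 0). GF runs at 123.0° with |GF| = 33.6, so F = (-18.300, 28.179). M is determined by |FM| = 65.5 and |MB| = 31.7 together: it lies at the intersection of circle(F, 65.5) and circle(B, 31.7). With |FB| = 78.157, the foot of the radical line on FB is 60.096 from F and the perpendicular offset is √(65.5² − 60.096²) = 26.052. Taking the left-of-FB solution: M = (47.147, 30.811).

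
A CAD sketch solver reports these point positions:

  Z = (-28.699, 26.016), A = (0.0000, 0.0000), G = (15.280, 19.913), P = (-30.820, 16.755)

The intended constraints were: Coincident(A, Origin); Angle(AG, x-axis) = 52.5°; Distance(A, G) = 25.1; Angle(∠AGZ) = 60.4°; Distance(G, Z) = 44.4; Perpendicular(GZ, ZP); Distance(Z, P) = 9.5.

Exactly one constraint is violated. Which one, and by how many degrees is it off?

Perpendicular(GZ, ZP) — off by 5.00°.

A = (0.00, 0.00) ✓; AG at 52.50° ✓; |AG| = 25.10 ✓; ∠AGZ = 60.40° ✓; |GZ| = 44.40 ✓; ∠(GZ, ZP) = 85.00° ✗; |ZP| = 9.501 ✓.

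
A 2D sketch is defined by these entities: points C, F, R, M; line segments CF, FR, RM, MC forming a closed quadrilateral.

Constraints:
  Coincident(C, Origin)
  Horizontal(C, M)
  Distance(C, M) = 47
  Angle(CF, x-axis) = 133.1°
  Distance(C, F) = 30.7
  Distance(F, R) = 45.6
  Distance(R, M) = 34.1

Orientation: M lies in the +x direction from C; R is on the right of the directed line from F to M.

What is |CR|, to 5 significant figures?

15.466

Checks: |FR| = 45.60 ✓; |RM| = 34.10 ✓.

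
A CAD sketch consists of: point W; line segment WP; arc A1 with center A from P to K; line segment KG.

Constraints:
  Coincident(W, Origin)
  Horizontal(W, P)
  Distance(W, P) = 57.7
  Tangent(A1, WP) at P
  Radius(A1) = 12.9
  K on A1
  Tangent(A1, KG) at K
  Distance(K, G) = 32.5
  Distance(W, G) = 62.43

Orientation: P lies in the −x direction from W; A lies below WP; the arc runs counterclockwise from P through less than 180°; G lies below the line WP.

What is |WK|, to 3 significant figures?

70.3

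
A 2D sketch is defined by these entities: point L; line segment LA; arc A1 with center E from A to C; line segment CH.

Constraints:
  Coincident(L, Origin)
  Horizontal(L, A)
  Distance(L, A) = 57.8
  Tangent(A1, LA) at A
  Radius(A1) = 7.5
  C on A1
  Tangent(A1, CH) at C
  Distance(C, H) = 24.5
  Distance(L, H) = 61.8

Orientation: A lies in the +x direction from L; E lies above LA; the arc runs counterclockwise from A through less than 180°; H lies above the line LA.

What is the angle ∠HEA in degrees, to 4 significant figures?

168.1°

Checks: L = (0.00, 0.00) ✓; L.y = 0.00, A.y = 0.00 ✓; |EC| = 7.500 ✓; ∠(EC, CH) = 90.00° ✓; |CH| = 24.50 ✓; |LH| = 61.80 ✓.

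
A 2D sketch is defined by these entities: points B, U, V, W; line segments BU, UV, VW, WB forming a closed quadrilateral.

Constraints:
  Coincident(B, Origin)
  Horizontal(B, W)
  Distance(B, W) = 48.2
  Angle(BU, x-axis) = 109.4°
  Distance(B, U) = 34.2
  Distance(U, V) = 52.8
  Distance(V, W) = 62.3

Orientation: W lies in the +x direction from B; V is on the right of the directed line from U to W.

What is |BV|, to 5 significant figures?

23.119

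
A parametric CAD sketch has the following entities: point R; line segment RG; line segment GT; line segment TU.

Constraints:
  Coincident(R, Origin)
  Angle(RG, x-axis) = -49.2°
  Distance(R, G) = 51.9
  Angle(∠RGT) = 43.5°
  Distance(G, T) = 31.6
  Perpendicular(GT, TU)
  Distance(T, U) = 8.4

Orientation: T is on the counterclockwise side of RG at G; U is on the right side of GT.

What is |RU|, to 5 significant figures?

44.538

R is at the origin; RG runs at -49.2° with length 51.9, so G = 51.9·(cos -49.2°, sin -49.2°) = (33.913, -39.288). ∠RGT = 43.5°, so GT runs at -49.2° + (180° − 43.5°) = 87.300° from the x-axis; with |GT| = 31.6, T = G + 31.6·(cos 87.300°, sin 87.300°) = (35.401, -7.7231). GT ⟂ TU; with |TU| = 8.4 on the right of GT, U = T + 8.4·(0.99889, -0.047106) = (43.792, -8.1188). Then |RU| = |U − R| = 44.538.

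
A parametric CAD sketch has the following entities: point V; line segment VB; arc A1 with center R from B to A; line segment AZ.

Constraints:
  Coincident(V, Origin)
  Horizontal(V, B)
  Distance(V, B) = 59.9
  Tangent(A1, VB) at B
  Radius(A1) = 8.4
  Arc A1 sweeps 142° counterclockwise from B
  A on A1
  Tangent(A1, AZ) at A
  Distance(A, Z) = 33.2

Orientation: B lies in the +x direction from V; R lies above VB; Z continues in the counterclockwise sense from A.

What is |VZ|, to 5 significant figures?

52.643

On A1, B sits at bearing -90° from R; a 142° counterclockwise sweep puts A at bearing 52°, so A = R + 8.4·(cos 52°, sin 52°) = (65.072, 15.019). A1 meets AZ tangentially, so RA is at right angles to AZ, so AZ runs along (−sin 52°, cos 52°); with |AZ| = 33.2, Z = (38.910, 35.459). Then |VZ| = |Z − V| = 52.643.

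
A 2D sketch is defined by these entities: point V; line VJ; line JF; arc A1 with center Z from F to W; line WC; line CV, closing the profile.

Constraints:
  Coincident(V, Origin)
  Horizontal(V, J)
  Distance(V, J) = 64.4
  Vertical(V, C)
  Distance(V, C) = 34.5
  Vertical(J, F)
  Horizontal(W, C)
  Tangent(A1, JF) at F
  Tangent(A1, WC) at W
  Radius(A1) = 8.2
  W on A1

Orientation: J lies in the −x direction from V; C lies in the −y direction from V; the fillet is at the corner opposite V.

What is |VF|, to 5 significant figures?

69.563

V is at the origin; VJ is horizontal with |VJ| = 64.4 and J on the −x side, so J = (-64.400, 0.0000). V and C share the same x with |VC| = 34.5 and C on the −y side, so C = (0.0000, -34.500). The virtual corner opposite V is at (-64.400, -34.500). Tangency of A1 to JF means the radius ZF is perpendicular to JF and A1 meets WC tangentially, so ZW is at right angles to WC, with radius 8.2, so the center Z sits 8.2 in from both sides at Z = (-56.200, -26.300). That places the tangent points at F = (-64.400, -26.300) on JF and W = (-56.200, -34.500) on WC. Then |VF| = |F − V| = 69.563.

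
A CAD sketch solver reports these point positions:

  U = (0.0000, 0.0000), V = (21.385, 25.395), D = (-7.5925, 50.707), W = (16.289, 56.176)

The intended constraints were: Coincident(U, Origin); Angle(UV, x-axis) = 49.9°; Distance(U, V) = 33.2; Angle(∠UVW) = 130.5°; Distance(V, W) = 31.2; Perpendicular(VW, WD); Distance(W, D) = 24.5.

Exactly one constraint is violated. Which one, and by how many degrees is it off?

Perpendicular(VW, WD) — off by 3.50°.

U = (0.00, 0.00) ✓; UV at 49.90° ✓; |UV| = 33.20 ✓; ∠UVW = 130.5° ✓; |VW| = 31.20 ✓; ∠(VW, WD) = 93.50° ✗; |WD| = 24.50 ✓.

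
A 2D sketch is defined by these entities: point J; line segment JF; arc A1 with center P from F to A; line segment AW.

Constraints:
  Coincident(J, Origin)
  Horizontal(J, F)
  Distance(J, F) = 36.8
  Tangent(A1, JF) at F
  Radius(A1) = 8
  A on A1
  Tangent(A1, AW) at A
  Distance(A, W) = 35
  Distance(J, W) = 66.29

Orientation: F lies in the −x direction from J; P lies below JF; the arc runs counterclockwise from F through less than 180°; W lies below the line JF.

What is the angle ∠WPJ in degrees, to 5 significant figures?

128.60°

Checks: ∠(PF, FJ) = 90.00° ✓; |PF| = 8.000 ✓; |PA| = 8.000 ✓; ∠(PA, AW) = 90.00° ✓; |AW| = 35.00 ✓; |JW| = 66.29 ✓.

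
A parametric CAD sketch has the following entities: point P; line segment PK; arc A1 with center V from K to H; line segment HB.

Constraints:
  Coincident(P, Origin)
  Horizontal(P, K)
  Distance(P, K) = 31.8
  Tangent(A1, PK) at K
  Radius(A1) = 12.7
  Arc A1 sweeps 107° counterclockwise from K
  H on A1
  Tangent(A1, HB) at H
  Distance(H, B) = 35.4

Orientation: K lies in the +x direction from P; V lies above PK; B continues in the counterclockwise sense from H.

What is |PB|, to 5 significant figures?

60.459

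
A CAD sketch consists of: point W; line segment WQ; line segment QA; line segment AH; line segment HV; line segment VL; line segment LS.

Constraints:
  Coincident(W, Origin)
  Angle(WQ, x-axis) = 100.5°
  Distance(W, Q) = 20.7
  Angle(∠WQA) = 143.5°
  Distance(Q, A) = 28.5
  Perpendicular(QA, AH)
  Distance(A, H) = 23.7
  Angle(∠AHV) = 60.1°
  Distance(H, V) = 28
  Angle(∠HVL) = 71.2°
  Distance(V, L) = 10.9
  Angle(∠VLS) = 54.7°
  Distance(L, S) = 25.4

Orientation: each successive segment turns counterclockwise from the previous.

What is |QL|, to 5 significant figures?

12.674

∠AHV = 60.1° gives HV at -13.100° from the x-axis; with |HV| = 28.0, V = (-13.508, 16.111). ∠HVL = 71.2° gives VL at 95.700° from the x-axis; with |VL| = 10.9, L = (-14.590, 26.957). Then |QL| = |L − Q| = 12.674.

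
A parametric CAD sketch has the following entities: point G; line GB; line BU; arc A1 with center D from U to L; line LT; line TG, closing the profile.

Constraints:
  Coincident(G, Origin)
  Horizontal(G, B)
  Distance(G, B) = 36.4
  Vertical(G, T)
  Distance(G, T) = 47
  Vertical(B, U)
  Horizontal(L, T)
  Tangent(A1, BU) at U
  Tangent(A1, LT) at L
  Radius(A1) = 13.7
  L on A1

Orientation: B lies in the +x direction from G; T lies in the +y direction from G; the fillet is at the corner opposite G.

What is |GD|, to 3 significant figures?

40.3

GT is vertical with |GT| = 47.0 and T on the +y side, so T = (0.00, 47.0). The virtual corner opposite G is at (36.4, 47.0). Tangency of A1 to BU means the radius DU is perpendicular to BU and the tangent condition forces DL to be normal to LT, with radius 13.7, so the center D sits 13.7 in from both sides at D = (22.7, 33.3). Then |GD| = |D − G| = 40.3.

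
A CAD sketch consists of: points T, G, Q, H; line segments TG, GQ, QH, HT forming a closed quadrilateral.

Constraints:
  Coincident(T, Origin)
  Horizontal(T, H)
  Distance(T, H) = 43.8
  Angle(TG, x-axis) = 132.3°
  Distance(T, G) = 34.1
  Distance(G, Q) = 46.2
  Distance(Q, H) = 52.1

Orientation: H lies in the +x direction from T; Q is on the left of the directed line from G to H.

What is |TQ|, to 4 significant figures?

49.19

Checks: |GQ| = 46.20 ✓; |QH| = 52.10 ✓.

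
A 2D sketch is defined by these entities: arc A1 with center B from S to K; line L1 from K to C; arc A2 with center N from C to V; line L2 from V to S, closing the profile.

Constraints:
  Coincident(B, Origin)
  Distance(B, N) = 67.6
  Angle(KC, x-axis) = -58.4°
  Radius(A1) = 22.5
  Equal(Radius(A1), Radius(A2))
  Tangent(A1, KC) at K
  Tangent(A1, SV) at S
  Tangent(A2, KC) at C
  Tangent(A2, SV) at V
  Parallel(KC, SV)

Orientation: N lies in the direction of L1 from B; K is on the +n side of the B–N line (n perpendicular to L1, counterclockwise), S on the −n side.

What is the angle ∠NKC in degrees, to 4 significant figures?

18.41°

The slot axis is L1's direction at -58.4°, so u = (cos -58.4°, sin -58.4°) = (0.5240, -0.8517) and n = (−sin -58.4°, cos -58.4°) = (0.8517, 0.5240). B is at the origin and N lies 67.6 along u from B, so N = 67.6·u = (35.42, -57.58). Tangency of A1 to both parallel lines with radius 22.5 puts K and S at B ± 22.5·n: K = (19.16, 11.79), S = (-19.16, -11.79). Equal radii place C and V the same way about N: C = N + 22.5·n = (54.59, -45.79), V = N − 22.5·n = (16.26, -69.37). Then cos ∠NKC = KN·KC / (|KN||KC|), giving 18.41°.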